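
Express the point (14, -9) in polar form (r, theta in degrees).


r = sqrt(14^2 + (-9)^2) = 16.6433
theta = atan2(-9, 14) = 327.2648 degrees

r = 16.6433, theta = 327.2648 degrees


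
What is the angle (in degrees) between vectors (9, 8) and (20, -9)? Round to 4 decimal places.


dot = 9*20 + 8*-9 = 108
|u| = 12.0416, |v| = 21.9317
cos(angle) = 0.4089
angle = 65.8613 degrees

65.8613 degrees


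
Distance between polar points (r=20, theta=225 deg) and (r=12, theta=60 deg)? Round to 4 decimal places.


d = sqrt(r1^2 + r2^2 - 2*r1*r2*cos(t2-t1))
d = sqrt(20^2 + 12^2 - 2*20*12*cos(60-225)) = 31.7434

31.7434


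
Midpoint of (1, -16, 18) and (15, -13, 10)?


Midpoint = ((1+15)/2, (-16+-13)/2, (18+10)/2) = (8, -14.5, 14)

(8, -14.5, 14)


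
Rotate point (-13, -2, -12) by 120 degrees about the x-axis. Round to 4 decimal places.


x' = -13
y' = -2*cos(120) - -12*sin(120) = 11.3923
z' = -2*sin(120) + -12*cos(120) = 4.2679

(-13, 11.3923, 4.2679)


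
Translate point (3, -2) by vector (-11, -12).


Translation: (x+dx, y+dy) = (3+-11, -2+-12) = (-8, -14)

(-8, -14)


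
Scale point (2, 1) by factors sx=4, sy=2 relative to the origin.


Scaling: (x*sx, y*sy) = (2*4, 1*2) = (8, 2)

(8, 2)


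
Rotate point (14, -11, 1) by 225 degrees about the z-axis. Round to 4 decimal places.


x' = 14*cos(225) - -11*sin(225) = -17.6777
y' = 14*sin(225) + -11*cos(225) = -2.1213
z' = 1

(-17.6777, -2.1213, 1)


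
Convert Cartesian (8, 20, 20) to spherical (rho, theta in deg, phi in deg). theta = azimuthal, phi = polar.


rho = sqrt(8^2 + 20^2 + 20^2) = 29.3939
theta = atan2(20, 8) = 68.1986 deg
phi = acos(20/29.3939) = 47.124 deg

rho = 29.3939, theta = 68.1986 deg, phi = 47.124 deg


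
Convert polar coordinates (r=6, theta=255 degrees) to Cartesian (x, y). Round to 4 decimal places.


x = 6 * cos(255) = -1.5529
y = 6 * sin(255) = -5.7956

(-1.5529, -5.7956)


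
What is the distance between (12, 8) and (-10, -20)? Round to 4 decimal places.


d = sqrt((-10-12)^2 + (-20-8)^2) = 35.609

35.609


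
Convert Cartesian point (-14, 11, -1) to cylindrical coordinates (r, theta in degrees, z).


r = sqrt((-14)^2 + 11^2) = 17.8045
theta = atan2(11, -14) = 141.8428 deg
z = -1

r = 17.8045, theta = 141.8428 deg, z = -1


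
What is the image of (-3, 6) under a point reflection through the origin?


Reflection through origin: (x, y) -> (-x, -y)
(-3, 6) -> (3, -6)

(3, -6)


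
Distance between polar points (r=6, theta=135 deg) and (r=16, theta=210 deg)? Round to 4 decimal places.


d = sqrt(r1^2 + r2^2 - 2*r1*r2*cos(t2-t1))
d = sqrt(6^2 + 16^2 - 2*6*16*cos(210-135)) = 15.5662

15.5662


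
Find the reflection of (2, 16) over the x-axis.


Reflection across x-axis: (x, y) -> (x, -y)
(2, 16) -> (2, -16)

(2, -16)


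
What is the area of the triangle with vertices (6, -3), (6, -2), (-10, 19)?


Area = |x1(y2-y3) + x2(y3-y1) + x3(y1-y2)| / 2
= |6*(-2-19) + 6*(19--3) + -10*(-3--2)| / 2
= 8

8


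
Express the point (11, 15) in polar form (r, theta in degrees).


r = sqrt(11^2 + 15^2) = 18.6011
theta = atan2(15, 11) = 53.7462 degrees

r = 18.6011, theta = 53.7462 degrees


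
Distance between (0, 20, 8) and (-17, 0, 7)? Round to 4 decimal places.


d = sqrt((-17-0)^2 + (0-20)^2 + (7-8)^2) = 26.2679

26.2679


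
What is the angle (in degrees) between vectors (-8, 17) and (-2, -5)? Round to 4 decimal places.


dot = -8*-2 + 17*-5 = -69
|u| = 18.7883, |v| = 5.3852
cos(angle) = -0.682
angle = 132.9975 degrees

132.9975 degrees


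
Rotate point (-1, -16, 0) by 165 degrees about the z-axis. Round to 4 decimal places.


x' = -1*cos(165) - -16*sin(165) = 5.107
y' = -1*sin(165) + -16*cos(165) = 15.196
z' = 0

(5.107, 15.196, 0)


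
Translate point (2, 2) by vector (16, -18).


Translation: (x+dx, y+dy) = (2+16, 2+-18) = (18, -16)

(18, -16)


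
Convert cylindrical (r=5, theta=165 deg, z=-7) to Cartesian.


x = 5 * cos(165) = -4.8296
y = 5 * sin(165) = 1.2941
z = -7

(-4.8296, 1.2941, -7)


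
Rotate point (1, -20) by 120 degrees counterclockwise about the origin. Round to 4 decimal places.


x' = 1*cos(120) - -20*sin(120) = 16.8205
y' = 1*sin(120) + -20*cos(120) = 10.866

(16.8205, 10.866)


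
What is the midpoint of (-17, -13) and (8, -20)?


Midpoint = ((-17+8)/2, (-13+-20)/2) = (-4.5, -16.5)

(-4.5, -16.5)


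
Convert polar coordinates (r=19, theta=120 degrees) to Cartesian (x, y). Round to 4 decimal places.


x = 19 * cos(120) = -9.5
y = 19 * sin(120) = 16.4545

(-9.5, 16.4545)


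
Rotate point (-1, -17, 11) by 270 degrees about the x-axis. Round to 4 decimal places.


x' = -1
y' = -17*cos(270) - 11*sin(270) = 11
z' = -17*sin(270) + 11*cos(270) = 17

(-1, 11, 17)


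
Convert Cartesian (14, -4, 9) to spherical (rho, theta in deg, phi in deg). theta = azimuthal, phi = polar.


rho = sqrt(14^2 + (-4)^2 + 9^2) = 17.1172
theta = atan2(-4, 14) = 344.0546 deg
phi = acos(9/17.1172) = 58.2789 deg

rho = 17.1172, theta = 344.0546 deg, phi = 58.2789 deg


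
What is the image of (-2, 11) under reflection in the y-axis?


Reflection across y-axis: (x, y) -> (-x, y)
(-2, 11) -> (2, 11)

(2, 11)


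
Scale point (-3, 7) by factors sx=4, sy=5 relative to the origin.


Scaling: (x*sx, y*sy) = (-3*4, 7*5) = (-12, 35)

(-12, 35)


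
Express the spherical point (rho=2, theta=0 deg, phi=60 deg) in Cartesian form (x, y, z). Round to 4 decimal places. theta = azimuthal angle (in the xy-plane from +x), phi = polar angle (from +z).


x = 2 * sin(60) * cos(0) = 1.7321
y = 2 * sin(60) * sin(0) = 0
z = 2 * cos(60) = 1

(1.7321, 0, 1)


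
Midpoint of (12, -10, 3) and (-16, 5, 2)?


Midpoint = ((12+-16)/2, (-10+5)/2, (3+2)/2) = (-2, -2.5, 2.5)

(-2, -2.5, 2.5)


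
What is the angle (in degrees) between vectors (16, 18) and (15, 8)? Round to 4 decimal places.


dot = 16*15 + 18*8 = 384
|u| = 24.0832, |v| = 17
cos(angle) = 0.9379
angle = 20.294 degrees

20.294 degrees


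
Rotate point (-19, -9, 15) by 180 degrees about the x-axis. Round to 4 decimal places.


x' = -19
y' = -9*cos(180) - 15*sin(180) = 9
z' = -9*sin(180) + 15*cos(180) = -15

(-19, 9, -15)


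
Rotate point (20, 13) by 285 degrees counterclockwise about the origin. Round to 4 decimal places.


x' = 20*cos(285) - 13*sin(285) = 17.7334
y' = 20*sin(285) + 13*cos(285) = -15.9539

(17.7334, -15.9539)


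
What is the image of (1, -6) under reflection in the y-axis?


Reflection across y-axis: (x, y) -> (-x, y)
(1, -6) -> (-1, -6)

(-1, -6)


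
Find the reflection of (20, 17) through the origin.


Reflection through origin: (x, y) -> (-x, -y)
(20, 17) -> (-20, -17)

(-20, -17)


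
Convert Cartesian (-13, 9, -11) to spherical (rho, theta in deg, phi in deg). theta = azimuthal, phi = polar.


rho = sqrt((-13)^2 + 9^2 + (-11)^2) = 19.2614
theta = atan2(9, -13) = 145.3048 deg
phi = acos(-11/19.2614) = 124.8264 deg

rho = 19.2614, theta = 145.3048 deg, phi = 124.8264 deg


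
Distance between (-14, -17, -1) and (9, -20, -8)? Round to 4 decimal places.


d = sqrt((9--14)^2 + (-20--17)^2 + (-8--1)^2) = 24.2281

24.2281


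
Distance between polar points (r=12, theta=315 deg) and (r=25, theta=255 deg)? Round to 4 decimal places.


d = sqrt(r1^2 + r2^2 - 2*r1*r2*cos(t2-t1))
d = sqrt(12^2 + 25^2 - 2*12*25*cos(255-315)) = 21.6564

21.6564


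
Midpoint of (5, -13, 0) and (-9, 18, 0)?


Midpoint = ((5+-9)/2, (-13+18)/2, (0+0)/2) = (-2, 2.5, 0)

(-2, 2.5, 0)


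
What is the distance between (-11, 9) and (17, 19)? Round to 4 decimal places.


d = sqrt((17--11)^2 + (19-9)^2) = 29.7321

29.7321


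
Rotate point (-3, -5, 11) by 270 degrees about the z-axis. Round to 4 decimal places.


x' = -3*cos(270) - -5*sin(270) = -5
y' = -3*sin(270) + -5*cos(270) = 3
z' = 11

(-5, 3, 11)


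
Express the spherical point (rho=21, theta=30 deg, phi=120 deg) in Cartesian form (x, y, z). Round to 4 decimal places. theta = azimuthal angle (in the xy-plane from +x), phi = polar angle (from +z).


x = 21 * sin(120) * cos(30) = 15.75
y = 21 * sin(120) * sin(30) = 9.0933
z = 21 * cos(120) = -10.5

(15.75, 9.0933, -10.5)


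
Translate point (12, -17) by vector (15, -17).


Translation: (x+dx, y+dy) = (12+15, -17+-17) = (27, -34)

(27, -34)


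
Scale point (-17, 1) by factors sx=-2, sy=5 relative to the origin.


Scaling: (x*sx, y*sy) = (-17*-2, 1*5) = (34, 5)

(34, 5)


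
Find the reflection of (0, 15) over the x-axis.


Reflection across x-axis: (x, y) -> (x, -y)
(0, 15) -> (0, -15)

(0, -15)


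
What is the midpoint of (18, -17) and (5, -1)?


Midpoint = ((18+5)/2, (-17+-1)/2) = (11.5, -9)

(11.5, -9)


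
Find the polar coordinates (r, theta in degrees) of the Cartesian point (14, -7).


r = sqrt(14^2 + (-7)^2) = 15.6525
theta = atan2(-7, 14) = 333.4349 degrees

r = 15.6525, theta = 333.4349 degrees


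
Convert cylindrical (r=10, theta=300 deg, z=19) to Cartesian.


x = 10 * cos(300) = 5
y = 10 * sin(300) = -8.6603
z = 19

(5, -8.6603, 19)


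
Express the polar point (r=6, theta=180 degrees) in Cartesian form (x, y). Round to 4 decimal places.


x = 6 * cos(180) = -6
y = 6 * sin(180) = 0

(-6, 0)


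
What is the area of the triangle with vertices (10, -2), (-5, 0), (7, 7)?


Area = |x1(y2-y3) + x2(y3-y1) + x3(y1-y2)| / 2
= |10*(0-7) + -5*(7--2) + 7*(-2-0)| / 2
= 64.5

64.5


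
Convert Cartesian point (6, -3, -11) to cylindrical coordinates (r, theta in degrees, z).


r = sqrt(6^2 + (-3)^2) = 6.7082
theta = atan2(-3, 6) = 333.4349 deg
z = -11

r = 6.7082, theta = 333.4349 deg, z = -11


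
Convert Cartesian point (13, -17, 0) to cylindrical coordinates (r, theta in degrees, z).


r = sqrt(13^2 + (-17)^2) = 21.4009
theta = atan2(-17, 13) = 307.4054 deg
z = 0

r = 21.4009, theta = 307.4054 deg, z = 0


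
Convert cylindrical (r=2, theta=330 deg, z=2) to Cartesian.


x = 2 * cos(330) = 1.7321
y = 2 * sin(330) = -1
z = 2

(1.7321, -1, 2)


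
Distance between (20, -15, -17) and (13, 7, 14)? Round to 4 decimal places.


d = sqrt((13-20)^2 + (7--15)^2 + (14--17)^2) = 38.6523

38.6523


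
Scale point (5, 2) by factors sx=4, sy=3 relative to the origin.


Scaling: (x*sx, y*sy) = (5*4, 2*3) = (20, 6)

(20, 6)


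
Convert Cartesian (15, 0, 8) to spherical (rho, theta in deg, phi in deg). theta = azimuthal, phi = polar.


rho = sqrt(15^2 + 0^2 + 8^2) = 17
theta = atan2(0, 15) = 0 deg
phi = acos(8/17) = 61.9275 deg

rho = 17, theta = 0 deg, phi = 61.9275 deg


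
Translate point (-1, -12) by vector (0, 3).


Translation: (x+dx, y+dy) = (-1+0, -12+3) = (-1, -9)

(-1, -9)


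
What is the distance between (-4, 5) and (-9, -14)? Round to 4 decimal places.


d = sqrt((-9--4)^2 + (-14-5)^2) = 19.6469

19.6469


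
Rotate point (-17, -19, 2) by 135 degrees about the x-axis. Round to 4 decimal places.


x' = -17
y' = -19*cos(135) - 2*sin(135) = 12.0208
z' = -19*sin(135) + 2*cos(135) = -14.8492

(-17, 12.0208, -14.8492)


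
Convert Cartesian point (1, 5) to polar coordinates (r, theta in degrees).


r = sqrt(1^2 + 5^2) = 5.099
theta = atan2(5, 1) = 78.6901 degrees

r = 5.099, theta = 78.6901 degrees


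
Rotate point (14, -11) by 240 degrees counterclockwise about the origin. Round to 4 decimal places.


x' = 14*cos(240) - -11*sin(240) = -16.5263
y' = 14*sin(240) + -11*cos(240) = -6.6244

(-16.5263, -6.6244)


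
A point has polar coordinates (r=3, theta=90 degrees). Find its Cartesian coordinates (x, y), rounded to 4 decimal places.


x = 3 * cos(90) = 0
y = 3 * sin(90) = 3

(0, 3)


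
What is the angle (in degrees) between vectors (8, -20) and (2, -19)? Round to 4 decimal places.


dot = 8*2 + -20*-19 = 396
|u| = 21.5407, |v| = 19.105
cos(angle) = 0.9623
angle = 15.7924 degrees

15.7924 degrees


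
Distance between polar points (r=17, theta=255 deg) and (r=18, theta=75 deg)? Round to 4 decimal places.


d = sqrt(r1^2 + r2^2 - 2*r1*r2*cos(t2-t1))
d = sqrt(17^2 + 18^2 - 2*17*18*cos(75-255)) = 35

35


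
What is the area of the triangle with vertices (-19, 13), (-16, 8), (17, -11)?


Area = |x1(y2-y3) + x2(y3-y1) + x3(y1-y2)| / 2
= |-19*(8--11) + -16*(-11-13) + 17*(13-8)| / 2
= 54

54


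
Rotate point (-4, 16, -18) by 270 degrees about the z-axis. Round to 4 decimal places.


x' = -4*cos(270) - 16*sin(270) = 16
y' = -4*sin(270) + 16*cos(270) = 4
z' = -18

(16, 4, -18)


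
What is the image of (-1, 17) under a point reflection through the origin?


Reflection through origin: (x, y) -> (-x, -y)
(-1, 17) -> (1, -17)

(1, -17)


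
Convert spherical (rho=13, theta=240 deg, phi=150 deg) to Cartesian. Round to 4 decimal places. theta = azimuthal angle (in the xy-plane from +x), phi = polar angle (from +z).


x = 13 * sin(150) * cos(240) = -3.25
y = 13 * sin(150) * sin(240) = -5.6292
z = 13 * cos(150) = -11.2583

(-3.25, -5.6292, -11.2583)


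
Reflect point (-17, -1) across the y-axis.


Reflection across y-axis: (x, y) -> (-x, y)
(-17, -1) -> (17, -1)

(17, -1)


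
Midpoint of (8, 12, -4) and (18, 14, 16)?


Midpoint = ((8+18)/2, (12+14)/2, (-4+16)/2) = (13, 13, 6)

(13, 13, 6)


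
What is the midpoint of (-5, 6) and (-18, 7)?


Midpoint = ((-5+-18)/2, (6+7)/2) = (-11.5, 6.5)

(-11.5, 6.5)


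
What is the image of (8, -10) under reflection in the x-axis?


Reflection across x-axis: (x, y) -> (x, -y)
(8, -10) -> (8, 10)

(8, 10)


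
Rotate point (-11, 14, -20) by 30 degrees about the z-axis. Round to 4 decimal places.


x' = -11*cos(30) - 14*sin(30) = -16.5263
y' = -11*sin(30) + 14*cos(30) = 6.6244
z' = -20

(-16.5263, 6.6244, -20)


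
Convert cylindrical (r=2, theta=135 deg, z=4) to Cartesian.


x = 2 * cos(135) = -1.4142
y = 2 * sin(135) = 1.4142
z = 4

(-1.4142, 1.4142, 4)


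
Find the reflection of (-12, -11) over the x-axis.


Reflection across x-axis: (x, y) -> (x, -y)
(-12, -11) -> (-12, 11)

(-12, 11)


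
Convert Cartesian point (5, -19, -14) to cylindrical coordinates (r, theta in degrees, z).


r = sqrt(5^2 + (-19)^2) = 19.6469
theta = atan2(-19, 5) = 284.7436 deg
z = -14

r = 19.6469, theta = 284.7436 deg, z = -14


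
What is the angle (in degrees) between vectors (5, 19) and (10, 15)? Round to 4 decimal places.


dot = 5*10 + 19*15 = 335
|u| = 19.6469, |v| = 18.0278
cos(angle) = 0.9458
angle = 18.9465 degrees

18.9465 degrees


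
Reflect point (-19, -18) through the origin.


Reflection through origin: (x, y) -> (-x, -y)
(-19, -18) -> (19, 18)

(19, 18)


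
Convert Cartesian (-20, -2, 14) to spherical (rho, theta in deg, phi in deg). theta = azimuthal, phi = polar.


rho = sqrt((-20)^2 + (-2)^2 + 14^2) = 24.4949
theta = atan2(-2, -20) = 185.7106 deg
phi = acos(14/24.4949) = 55.1418 deg

rho = 24.4949, theta = 185.7106 deg, phi = 55.1418 deg


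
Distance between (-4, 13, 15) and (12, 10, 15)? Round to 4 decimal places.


d = sqrt((12--4)^2 + (10-13)^2 + (15-15)^2) = 16.2788

16.2788


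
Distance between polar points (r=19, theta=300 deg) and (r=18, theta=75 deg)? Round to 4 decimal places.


d = sqrt(r1^2 + r2^2 - 2*r1*r2*cos(t2-t1))
d = sqrt(19^2 + 18^2 - 2*19*18*cos(75-300)) = 34.1857

34.1857


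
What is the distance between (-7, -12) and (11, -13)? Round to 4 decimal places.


d = sqrt((11--7)^2 + (-13--12)^2) = 18.0278

18.0278


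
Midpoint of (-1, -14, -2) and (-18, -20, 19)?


Midpoint = ((-1+-18)/2, (-14+-20)/2, (-2+19)/2) = (-9.5, -17, 8.5)

(-9.5, -17, 8.5)


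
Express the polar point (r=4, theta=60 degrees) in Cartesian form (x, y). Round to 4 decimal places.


x = 4 * cos(60) = 2
y = 4 * sin(60) = 3.4641

(2, 3.4641)


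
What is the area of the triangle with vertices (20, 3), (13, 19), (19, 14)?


Area = |x1(y2-y3) + x2(y3-y1) + x3(y1-y2)| / 2
= |20*(19-14) + 13*(14-3) + 19*(3-19)| / 2
= 30.5

30.5


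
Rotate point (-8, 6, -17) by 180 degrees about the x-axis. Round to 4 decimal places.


x' = -8
y' = 6*cos(180) - -17*sin(180) = -6
z' = 6*sin(180) + -17*cos(180) = 17

(-8, -6, 17)


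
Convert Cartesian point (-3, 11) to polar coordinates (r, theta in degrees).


r = sqrt((-3)^2 + 11^2) = 11.4018
theta = atan2(11, -3) = 105.2551 degrees

r = 11.4018, theta = 105.2551 degrees


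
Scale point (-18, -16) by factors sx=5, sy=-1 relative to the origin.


Scaling: (x*sx, y*sy) = (-18*5, -16*-1) = (-90, 16)

(-90, 16)


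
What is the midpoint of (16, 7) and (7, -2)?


Midpoint = ((16+7)/2, (7+-2)/2) = (11.5, 2.5)

(11.5, 2.5)


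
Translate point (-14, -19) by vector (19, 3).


Translation: (x+dx, y+dy) = (-14+19, -19+3) = (5, -16)

(5, -16)


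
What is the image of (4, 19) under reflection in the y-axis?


Reflection across y-axis: (x, y) -> (-x, y)
(4, 19) -> (-4, 19)

(-4, 19)


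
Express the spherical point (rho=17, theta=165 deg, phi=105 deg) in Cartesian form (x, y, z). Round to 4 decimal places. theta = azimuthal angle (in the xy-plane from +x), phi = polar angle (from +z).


x = 17 * sin(105) * cos(165) = -15.8612
y = 17 * sin(105) * sin(165) = 4.25
z = 17 * cos(105) = -4.3999

(-15.8612, 4.25, -4.3999)


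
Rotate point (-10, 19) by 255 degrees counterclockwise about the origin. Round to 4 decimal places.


x' = -10*cos(255) - 19*sin(255) = 20.9408
y' = -10*sin(255) + 19*cos(255) = 4.7417

(20.9408, 4.7417)


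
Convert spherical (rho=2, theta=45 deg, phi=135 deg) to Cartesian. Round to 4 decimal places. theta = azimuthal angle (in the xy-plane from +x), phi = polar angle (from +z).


x = 2 * sin(135) * cos(45) = 1
y = 2 * sin(135) * sin(45) = 1
z = 2 * cos(135) = -1.4142

(1, 1, -1.4142)


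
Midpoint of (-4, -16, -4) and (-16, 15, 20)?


Midpoint = ((-4+-16)/2, (-16+15)/2, (-4+20)/2) = (-10, -0.5, 8)

(-10, -0.5, 8)


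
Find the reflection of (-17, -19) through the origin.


Reflection through origin: (x, y) -> (-x, -y)
(-17, -19) -> (17, 19)

(17, 19)


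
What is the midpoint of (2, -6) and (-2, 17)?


Midpoint = ((2+-2)/2, (-6+17)/2) = (0, 5.5)

(0, 5.5)


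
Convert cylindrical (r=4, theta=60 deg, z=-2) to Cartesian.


x = 4 * cos(60) = 2
y = 4 * sin(60) = 3.4641
z = -2

(2, 3.4641, -2)


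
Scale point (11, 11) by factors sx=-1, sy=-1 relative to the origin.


Scaling: (x*sx, y*sy) = (11*-1, 11*-1) = (-11, -11)

(-11, -11)


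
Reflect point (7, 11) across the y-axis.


Reflection across y-axis: (x, y) -> (-x, y)
(7, 11) -> (-7, 11)

(-7, 11)


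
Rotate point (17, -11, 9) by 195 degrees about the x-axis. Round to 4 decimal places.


x' = 17
y' = -11*cos(195) - 9*sin(195) = 12.9546
z' = -11*sin(195) + 9*cos(195) = -5.8463

(17, 12.9546, -5.8463)


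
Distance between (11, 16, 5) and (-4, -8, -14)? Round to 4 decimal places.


d = sqrt((-4-11)^2 + (-8-16)^2 + (-14-5)^2) = 34.0881

34.0881


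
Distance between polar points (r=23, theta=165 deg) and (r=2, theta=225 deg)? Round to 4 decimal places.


d = sqrt(r1^2 + r2^2 - 2*r1*r2*cos(t2-t1))
d = sqrt(23^2 + 2^2 - 2*23*2*cos(225-165)) = 22.0681

22.0681


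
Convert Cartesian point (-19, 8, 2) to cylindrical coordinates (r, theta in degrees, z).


r = sqrt((-19)^2 + 8^2) = 20.6155
theta = atan2(8, -19) = 157.1663 deg
z = 2

r = 20.6155, theta = 157.1663 deg, z = 2


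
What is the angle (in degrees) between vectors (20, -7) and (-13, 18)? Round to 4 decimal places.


dot = 20*-13 + -7*18 = -386
|u| = 21.1896, |v| = 22.2036
cos(angle) = -0.8204
angle = 145.1277 degrees

145.1277 degrees


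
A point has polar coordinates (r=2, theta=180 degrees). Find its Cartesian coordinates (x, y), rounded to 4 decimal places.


x = 2 * cos(180) = -2
y = 2 * sin(180) = 0

(-2, 0)


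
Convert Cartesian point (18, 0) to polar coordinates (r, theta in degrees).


r = sqrt(18^2 + 0^2) = 18
theta = atan2(0, 18) = 0 degrees

r = 18, theta = 0 degrees


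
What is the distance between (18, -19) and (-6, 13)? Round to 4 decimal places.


d = sqrt((-6-18)^2 + (13--19)^2) = 40

40


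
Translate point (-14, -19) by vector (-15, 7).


Translation: (x+dx, y+dy) = (-14+-15, -19+7) = (-29, -12)

(-29, -12)


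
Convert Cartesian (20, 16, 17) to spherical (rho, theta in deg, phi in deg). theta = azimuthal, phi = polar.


rho = sqrt(20^2 + 16^2 + 17^2) = 30.7409
theta = atan2(16, 20) = 38.6598 deg
phi = acos(17/30.7409) = 56.4262 deg

rho = 30.7409, theta = 38.6598 deg, phi = 56.4262 deg


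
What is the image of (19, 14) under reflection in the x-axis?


Reflection across x-axis: (x, y) -> (x, -y)
(19, 14) -> (19, -14)

(19, -14)


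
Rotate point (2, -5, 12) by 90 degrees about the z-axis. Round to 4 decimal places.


x' = 2*cos(90) - -5*sin(90) = 5
y' = 2*sin(90) + -5*cos(90) = 2
z' = 12

(5, 2, 12)


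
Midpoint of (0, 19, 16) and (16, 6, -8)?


Midpoint = ((0+16)/2, (19+6)/2, (16+-8)/2) = (8, 12.5, 4)

(8, 12.5, 4)


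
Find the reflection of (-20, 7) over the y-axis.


Reflection across y-axis: (x, y) -> (-x, y)
(-20, 7) -> (20, 7)

(20, 7)


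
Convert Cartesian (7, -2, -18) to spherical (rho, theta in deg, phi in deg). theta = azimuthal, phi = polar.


rho = sqrt(7^2 + (-2)^2 + (-18)^2) = 19.4165
theta = atan2(-2, 7) = 344.0546 deg
phi = acos(-18/19.4165) = 157.9791 deg

rho = 19.4165, theta = 344.0546 deg, phi = 157.9791 deg


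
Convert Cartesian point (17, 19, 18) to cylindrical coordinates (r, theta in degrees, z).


r = sqrt(17^2 + 19^2) = 25.4951
theta = atan2(19, 17) = 48.1798 deg
z = 18

r = 25.4951, theta = 48.1798 deg, z = 18


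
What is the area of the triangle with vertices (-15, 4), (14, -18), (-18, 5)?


Area = |x1(y2-y3) + x2(y3-y1) + x3(y1-y2)| / 2
= |-15*(-18-5) + 14*(5-4) + -18*(4--18)| / 2
= 18.5

18.5


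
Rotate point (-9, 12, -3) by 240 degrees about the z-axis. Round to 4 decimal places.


x' = -9*cos(240) - 12*sin(240) = 14.8923
y' = -9*sin(240) + 12*cos(240) = 1.7942
z' = -3

(14.8923, 1.7942, -3)


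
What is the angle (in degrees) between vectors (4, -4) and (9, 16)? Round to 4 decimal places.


dot = 4*9 + -4*16 = -28
|u| = 5.6569, |v| = 18.3576
cos(angle) = -0.2696
angle = 105.6422 degrees

105.6422 degrees


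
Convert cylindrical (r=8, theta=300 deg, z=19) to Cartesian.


x = 8 * cos(300) = 4
y = 8 * sin(300) = -6.9282
z = 19

(4, -6.9282, 19)


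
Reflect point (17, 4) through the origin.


Reflection through origin: (x, y) -> (-x, -y)
(17, 4) -> (-17, -4)

(-17, -4)


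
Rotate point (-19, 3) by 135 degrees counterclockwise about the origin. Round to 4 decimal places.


x' = -19*cos(135) - 3*sin(135) = 11.3137
y' = -19*sin(135) + 3*cos(135) = -15.5563

(11.3137, -15.5563)


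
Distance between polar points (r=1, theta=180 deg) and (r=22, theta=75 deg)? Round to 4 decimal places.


d = sqrt(r1^2 + r2^2 - 2*r1*r2*cos(t2-t1))
d = sqrt(1^2 + 22^2 - 2*1*22*cos(75-180)) = 22.2798

22.2798


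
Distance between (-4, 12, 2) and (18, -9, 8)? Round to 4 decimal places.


d = sqrt((18--4)^2 + (-9-12)^2 + (8-2)^2) = 31

31


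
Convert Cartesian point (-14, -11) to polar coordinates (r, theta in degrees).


r = sqrt((-14)^2 + (-11)^2) = 17.8045
theta = atan2(-11, -14) = 218.1572 degrees

r = 17.8045, theta = 218.1572 degrees


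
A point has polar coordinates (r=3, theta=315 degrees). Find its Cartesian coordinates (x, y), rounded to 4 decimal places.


x = 3 * cos(315) = 2.1213
y = 3 * sin(315) = -2.1213

(2.1213, -2.1213)


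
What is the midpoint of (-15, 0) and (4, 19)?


Midpoint = ((-15+4)/2, (0+19)/2) = (-5.5, 9.5)

(-5.5, 9.5)


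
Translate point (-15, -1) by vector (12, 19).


Translation: (x+dx, y+dy) = (-15+12, -1+19) = (-3, 18)

(-3, 18)


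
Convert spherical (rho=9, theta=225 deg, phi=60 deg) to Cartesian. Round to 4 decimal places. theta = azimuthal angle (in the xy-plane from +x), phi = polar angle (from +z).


x = 9 * sin(60) * cos(225) = -5.5114
y = 9 * sin(60) * sin(225) = -5.5114
z = 9 * cos(60) = 4.5

(-5.5114, -5.5114, 4.5)


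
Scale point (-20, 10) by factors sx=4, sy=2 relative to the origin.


Scaling: (x*sx, y*sy) = (-20*4, 10*2) = (-80, 20)

(-80, 20)


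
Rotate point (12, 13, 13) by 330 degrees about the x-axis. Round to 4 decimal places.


x' = 12
y' = 13*cos(330) - 13*sin(330) = 17.7583
z' = 13*sin(330) + 13*cos(330) = 4.7583

(12, 17.7583, 4.7583)


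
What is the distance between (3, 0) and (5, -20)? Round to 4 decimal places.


d = sqrt((5-3)^2 + (-20-0)^2) = 20.0998

20.0998


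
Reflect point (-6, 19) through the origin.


Reflection through origin: (x, y) -> (-x, -y)
(-6, 19) -> (6, -19)

(6, -19)


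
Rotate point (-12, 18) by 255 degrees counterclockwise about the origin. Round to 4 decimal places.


x' = -12*cos(255) - 18*sin(255) = 20.4925
y' = -12*sin(255) + 18*cos(255) = 6.9324

(20.4925, 6.9324)


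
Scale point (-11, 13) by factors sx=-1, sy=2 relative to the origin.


Scaling: (x*sx, y*sy) = (-11*-1, 13*2) = (11, 26)

(11, 26)


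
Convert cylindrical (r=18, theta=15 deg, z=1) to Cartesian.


x = 18 * cos(15) = 17.3867
y = 18 * sin(15) = 4.6587
z = 1

(17.3867, 4.6587, 1)


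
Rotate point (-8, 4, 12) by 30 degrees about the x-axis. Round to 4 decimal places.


x' = -8
y' = 4*cos(30) - 12*sin(30) = -2.5359
z' = 4*sin(30) + 12*cos(30) = 12.3923

(-8, -2.5359, 12.3923)


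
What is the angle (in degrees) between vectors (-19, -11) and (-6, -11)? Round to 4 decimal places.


dot = -19*-6 + -11*-11 = 235
|u| = 21.9545, |v| = 12.53
cos(angle) = 0.8543
angle = 31.321 degrees

31.321 degrees


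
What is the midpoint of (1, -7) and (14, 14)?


Midpoint = ((1+14)/2, (-7+14)/2) = (7.5, 3.5)

(7.5, 3.5)


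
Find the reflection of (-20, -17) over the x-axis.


Reflection across x-axis: (x, y) -> (x, -y)
(-20, -17) -> (-20, 17)

(-20, 17)


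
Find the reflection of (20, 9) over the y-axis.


Reflection across y-axis: (x, y) -> (-x, y)
(20, 9) -> (-20, 9)

(-20, 9)


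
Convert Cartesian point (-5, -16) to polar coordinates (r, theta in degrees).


r = sqrt((-5)^2 + (-16)^2) = 16.7631
theta = atan2(-16, -5) = 252.646 degrees

r = 16.7631, theta = 252.646 degrees


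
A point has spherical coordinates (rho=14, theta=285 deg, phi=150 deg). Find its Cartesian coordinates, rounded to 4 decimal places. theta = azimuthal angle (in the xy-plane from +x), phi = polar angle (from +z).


x = 14 * sin(150) * cos(285) = 1.8117
y = 14 * sin(150) * sin(285) = -6.7615
z = 14 * cos(150) = -12.1244

(1.8117, -6.7615, -12.1244)


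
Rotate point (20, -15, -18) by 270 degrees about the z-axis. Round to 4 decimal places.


x' = 20*cos(270) - -15*sin(270) = -15
y' = 20*sin(270) + -15*cos(270) = -20
z' = -18

(-15, -20, -18)


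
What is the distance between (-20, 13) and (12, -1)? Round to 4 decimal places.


d = sqrt((12--20)^2 + (-1-13)^2) = 34.9285

34.9285


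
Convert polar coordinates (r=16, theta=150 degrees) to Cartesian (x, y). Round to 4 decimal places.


x = 16 * cos(150) = -13.8564
y = 16 * sin(150) = 8

(-13.8564, 8)


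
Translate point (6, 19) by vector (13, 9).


Translation: (x+dx, y+dy) = (6+13, 19+9) = (19, 28)

(19, 28)


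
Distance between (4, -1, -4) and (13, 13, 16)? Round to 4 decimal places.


d = sqrt((13-4)^2 + (13--1)^2 + (16--4)^2) = 26.0192

26.0192


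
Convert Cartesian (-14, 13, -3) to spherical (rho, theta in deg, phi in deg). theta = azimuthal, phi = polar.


rho = sqrt((-14)^2 + 13^2 + (-3)^2) = 19.3391
theta = atan2(13, -14) = 137.1211 deg
phi = acos(-3/19.3391) = 98.9241 deg

rho = 19.3391, theta = 137.1211 deg, phi = 98.9241 deg


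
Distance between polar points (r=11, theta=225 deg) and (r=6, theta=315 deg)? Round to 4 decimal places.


d = sqrt(r1^2 + r2^2 - 2*r1*r2*cos(t2-t1))
d = sqrt(11^2 + 6^2 - 2*11*6*cos(315-225)) = 12.53

12.53


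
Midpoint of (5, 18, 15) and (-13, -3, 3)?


Midpoint = ((5+-13)/2, (18+-3)/2, (15+3)/2) = (-4, 7.5, 9)

(-4, 7.5, 9)


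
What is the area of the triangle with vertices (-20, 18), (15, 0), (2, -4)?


Area = |x1(y2-y3) + x2(y3-y1) + x3(y1-y2)| / 2
= |-20*(0--4) + 15*(-4-18) + 2*(18-0)| / 2
= 187

187


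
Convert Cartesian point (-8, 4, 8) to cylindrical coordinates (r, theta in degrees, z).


r = sqrt((-8)^2 + 4^2) = 8.9443
theta = atan2(4, -8) = 153.4349 deg
z = 8

r = 8.9443, theta = 153.4349 deg, z = 8


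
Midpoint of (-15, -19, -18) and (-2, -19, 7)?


Midpoint = ((-15+-2)/2, (-19+-19)/2, (-18+7)/2) = (-8.5, -19, -5.5)

(-8.5, -19, -5.5)


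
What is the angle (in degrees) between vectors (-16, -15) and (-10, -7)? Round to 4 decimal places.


dot = -16*-10 + -15*-7 = 265
|u| = 21.9317, |v| = 12.2066
cos(angle) = 0.9899
angle = 8.1604 degrees

8.1604 degrees


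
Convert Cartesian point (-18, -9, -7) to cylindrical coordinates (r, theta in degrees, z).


r = sqrt((-18)^2 + (-9)^2) = 20.1246
theta = atan2(-9, -18) = 206.5651 deg
z = -7

r = 20.1246, theta = 206.5651 deg, z = -7


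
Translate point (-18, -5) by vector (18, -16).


Translation: (x+dx, y+dy) = (-18+18, -5+-16) = (0, -21)

(0, -21)


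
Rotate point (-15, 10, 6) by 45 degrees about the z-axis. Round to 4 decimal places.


x' = -15*cos(45) - 10*sin(45) = -17.6777
y' = -15*sin(45) + 10*cos(45) = -3.5355
z' = 6

(-17.6777, -3.5355, 6)


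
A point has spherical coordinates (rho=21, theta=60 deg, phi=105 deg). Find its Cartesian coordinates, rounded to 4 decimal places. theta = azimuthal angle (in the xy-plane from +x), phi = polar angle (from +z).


x = 21 * sin(105) * cos(60) = 10.1422
y = 21 * sin(105) * sin(60) = 17.5668
z = 21 * cos(105) = -5.4352

(10.1422, 17.5668, -5.4352)


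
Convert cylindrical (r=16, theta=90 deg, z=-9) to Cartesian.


x = 16 * cos(90) = 0
y = 16 * sin(90) = 16
z = -9

(0, 16, -9)


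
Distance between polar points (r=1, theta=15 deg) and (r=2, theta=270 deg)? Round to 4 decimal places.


d = sqrt(r1^2 + r2^2 - 2*r1*r2*cos(t2-t1))
d = sqrt(1^2 + 2^2 - 2*1*2*cos(270-15)) = 2.4567

2.4567


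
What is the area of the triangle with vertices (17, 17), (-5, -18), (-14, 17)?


Area = |x1(y2-y3) + x2(y3-y1) + x3(y1-y2)| / 2
= |17*(-18-17) + -5*(17-17) + -14*(17--18)| / 2
= 542.5

542.5


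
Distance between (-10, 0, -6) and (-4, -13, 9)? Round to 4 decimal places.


d = sqrt((-4--10)^2 + (-13-0)^2 + (9--6)^2) = 20.7364

20.7364


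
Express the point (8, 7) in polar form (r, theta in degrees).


r = sqrt(8^2 + 7^2) = 10.6301
theta = atan2(7, 8) = 41.1859 degrees

r = 10.6301, theta = 41.1859 degrees


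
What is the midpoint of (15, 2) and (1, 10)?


Midpoint = ((15+1)/2, (2+10)/2) = (8, 6)

(8, 6)


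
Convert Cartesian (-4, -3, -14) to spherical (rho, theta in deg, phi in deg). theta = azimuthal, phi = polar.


rho = sqrt((-4)^2 + (-3)^2 + (-14)^2) = 14.8661
theta = atan2(-3, -4) = 216.8699 deg
phi = acos(-14/14.8661) = 160.3462 deg

rho = 14.8661, theta = 216.8699 deg, phi = 160.3462 deg


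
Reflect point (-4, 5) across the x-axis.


Reflection across x-axis: (x, y) -> (x, -y)
(-4, 5) -> (-4, -5)

(-4, -5)


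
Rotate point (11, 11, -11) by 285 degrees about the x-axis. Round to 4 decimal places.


x' = 11
y' = 11*cos(285) - -11*sin(285) = -7.7782
z' = 11*sin(285) + -11*cos(285) = -13.4722

(11, -7.7782, -13.4722)


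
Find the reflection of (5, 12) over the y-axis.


Reflection across y-axis: (x, y) -> (-x, y)
(5, 12) -> (-5, 12)

(-5, 12)


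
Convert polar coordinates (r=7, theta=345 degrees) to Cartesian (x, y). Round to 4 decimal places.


x = 7 * cos(345) = 6.7615
y = 7 * sin(345) = -1.8117

(6.7615, -1.8117)


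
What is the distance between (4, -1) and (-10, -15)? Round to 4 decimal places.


d = sqrt((-10-4)^2 + (-15--1)^2) = 19.799

19.799


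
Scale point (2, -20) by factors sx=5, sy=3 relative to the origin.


Scaling: (x*sx, y*sy) = (2*5, -20*3) = (10, -60)

(10, -60)


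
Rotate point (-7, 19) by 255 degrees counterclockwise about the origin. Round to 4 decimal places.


x' = -7*cos(255) - 19*sin(255) = 20.1643
y' = -7*sin(255) + 19*cos(255) = 1.8439

(20.1643, 1.8439)


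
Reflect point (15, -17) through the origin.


Reflection through origin: (x, y) -> (-x, -y)
(15, -17) -> (-15, 17)

(-15, 17)


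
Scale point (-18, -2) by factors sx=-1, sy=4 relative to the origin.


Scaling: (x*sx, y*sy) = (-18*-1, -2*4) = (18, -8)

(18, -8)


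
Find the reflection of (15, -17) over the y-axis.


Reflection across y-axis: (x, y) -> (-x, y)
(15, -17) -> (-15, -17)

(-15, -17)


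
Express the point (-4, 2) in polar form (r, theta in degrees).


r = sqrt((-4)^2 + 2^2) = 4.4721
theta = atan2(2, -4) = 153.4349 degrees

r = 4.4721, theta = 153.4349 degrees


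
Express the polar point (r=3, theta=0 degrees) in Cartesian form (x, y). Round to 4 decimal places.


x = 3 * cos(0) = 3
y = 3 * sin(0) = 0

(3, 0)


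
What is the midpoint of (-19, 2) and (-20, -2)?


Midpoint = ((-19+-20)/2, (2+-2)/2) = (-19.5, 0)

(-19.5, 0)


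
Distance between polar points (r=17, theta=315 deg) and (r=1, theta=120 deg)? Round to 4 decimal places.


d = sqrt(r1^2 + r2^2 - 2*r1*r2*cos(t2-t1))
d = sqrt(17^2 + 1^2 - 2*17*1*cos(120-315)) = 17.9678

17.9678


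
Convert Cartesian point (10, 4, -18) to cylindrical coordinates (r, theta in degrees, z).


r = sqrt(10^2 + 4^2) = 10.7703
theta = atan2(4, 10) = 21.8014 deg
z = -18

r = 10.7703, theta = 21.8014 deg, z = -18


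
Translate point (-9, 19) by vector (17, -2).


Translation: (x+dx, y+dy) = (-9+17, 19+-2) = (8, 17)

(8, 17)


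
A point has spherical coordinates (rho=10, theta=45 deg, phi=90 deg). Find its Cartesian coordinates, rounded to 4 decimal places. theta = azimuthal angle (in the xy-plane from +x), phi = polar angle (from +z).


x = 10 * sin(90) * cos(45) = 7.0711
y = 10 * sin(90) * sin(45) = 7.0711
z = 10 * cos(90) = 0

(7.0711, 7.0711, 0)


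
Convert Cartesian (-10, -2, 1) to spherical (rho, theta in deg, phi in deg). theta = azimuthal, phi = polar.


rho = sqrt((-10)^2 + (-2)^2 + 1^2) = 10.247
theta = atan2(-2, -10) = 191.3099 deg
phi = acos(1/10.247) = 84.3996 deg

rho = 10.247, theta = 191.3099 deg, phi = 84.3996 deg


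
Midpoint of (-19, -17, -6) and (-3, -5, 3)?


Midpoint = ((-19+-3)/2, (-17+-5)/2, (-6+3)/2) = (-11, -11, -1.5)

(-11, -11, -1.5)


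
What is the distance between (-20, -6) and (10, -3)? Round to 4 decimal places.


d = sqrt((10--20)^2 + (-3--6)^2) = 30.1496

30.1496


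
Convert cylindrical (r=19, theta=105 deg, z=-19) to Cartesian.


x = 19 * cos(105) = -4.9176
y = 19 * sin(105) = 18.3526
z = -19

(-4.9176, 18.3526, -19)


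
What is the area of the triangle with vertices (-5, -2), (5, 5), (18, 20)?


Area = |x1(y2-y3) + x2(y3-y1) + x3(y1-y2)| / 2
= |-5*(5-20) + 5*(20--2) + 18*(-2-5)| / 2
= 29.5

29.5


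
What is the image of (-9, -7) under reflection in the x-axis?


Reflection across x-axis: (x, y) -> (x, -y)
(-9, -7) -> (-9, 7)

(-9, 7)


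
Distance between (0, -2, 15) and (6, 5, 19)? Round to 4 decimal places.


d = sqrt((6-0)^2 + (5--2)^2 + (19-15)^2) = 10.0499

10.0499


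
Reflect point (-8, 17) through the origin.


Reflection through origin: (x, y) -> (-x, -y)
(-8, 17) -> (8, -17)

(8, -17)


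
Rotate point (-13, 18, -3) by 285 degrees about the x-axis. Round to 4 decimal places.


x' = -13
y' = 18*cos(285) - -3*sin(285) = 1.761
z' = 18*sin(285) + -3*cos(285) = -18.1631

(-13, 1.761, -18.1631)


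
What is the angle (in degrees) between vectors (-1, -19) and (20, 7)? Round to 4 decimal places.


dot = -1*20 + -19*7 = -153
|u| = 19.0263, |v| = 21.1896
cos(angle) = -0.3795
angle = 112.3028 degrees

112.3028 degrees


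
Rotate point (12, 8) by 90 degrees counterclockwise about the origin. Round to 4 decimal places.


x' = 12*cos(90) - 8*sin(90) = -8
y' = 12*sin(90) + 8*cos(90) = 12

(-8, 12)


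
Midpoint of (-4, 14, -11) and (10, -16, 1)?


Midpoint = ((-4+10)/2, (14+-16)/2, (-11+1)/2) = (3, -1, -5)

(3, -1, -5)


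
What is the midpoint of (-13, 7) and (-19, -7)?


Midpoint = ((-13+-19)/2, (7+-7)/2) = (-16, 0)

(-16, 0)


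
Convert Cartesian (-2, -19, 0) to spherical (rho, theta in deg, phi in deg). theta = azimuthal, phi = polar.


rho = sqrt((-2)^2 + (-19)^2 + 0^2) = 19.105
theta = atan2(-19, -2) = 263.991 deg
phi = acos(0/19.105) = 90 deg

rho = 19.105, theta = 263.991 deg, phi = 90 deg


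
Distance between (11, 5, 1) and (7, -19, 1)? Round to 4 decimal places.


d = sqrt((7-11)^2 + (-19-5)^2 + (1-1)^2) = 24.3311

24.3311


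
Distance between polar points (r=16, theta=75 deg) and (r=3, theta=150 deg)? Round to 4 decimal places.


d = sqrt(r1^2 + r2^2 - 2*r1*r2*cos(t2-t1))
d = sqrt(16^2 + 3^2 - 2*16*3*cos(150-75)) = 15.4969

15.4969


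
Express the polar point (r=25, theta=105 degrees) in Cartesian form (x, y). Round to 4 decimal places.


x = 25 * cos(105) = -6.4705
y = 25 * sin(105) = 24.1481

(-6.4705, 24.1481)


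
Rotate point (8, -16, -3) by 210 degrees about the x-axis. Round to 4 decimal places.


x' = 8
y' = -16*cos(210) - -3*sin(210) = 12.3564
z' = -16*sin(210) + -3*cos(210) = 10.5981

(8, 12.3564, 10.5981)


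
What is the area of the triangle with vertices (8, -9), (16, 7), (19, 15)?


Area = |x1(y2-y3) + x2(y3-y1) + x3(y1-y2)| / 2
= |8*(7-15) + 16*(15--9) + 19*(-9-7)| / 2
= 8

8


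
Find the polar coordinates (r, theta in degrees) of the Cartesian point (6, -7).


r = sqrt(6^2 + (-7)^2) = 9.2195
theta = atan2(-7, 6) = 310.6013 degrees

r = 9.2195, theta = 310.6013 degrees


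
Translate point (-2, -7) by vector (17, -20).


Translation: (x+dx, y+dy) = (-2+17, -7+-20) = (15, -27)

(15, -27)


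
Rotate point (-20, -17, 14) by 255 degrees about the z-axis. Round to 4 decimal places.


x' = -20*cos(255) - -17*sin(255) = -11.2444
y' = -20*sin(255) + -17*cos(255) = 23.7184
z' = 14

(-11.2444, 23.7184, 14)


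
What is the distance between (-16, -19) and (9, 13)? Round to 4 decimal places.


d = sqrt((9--16)^2 + (13--19)^2) = 40.6079

40.6079


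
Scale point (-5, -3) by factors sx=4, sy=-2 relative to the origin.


Scaling: (x*sx, y*sy) = (-5*4, -3*-2) = (-20, 6)

(-20, 6)


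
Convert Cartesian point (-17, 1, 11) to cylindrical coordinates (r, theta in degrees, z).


r = sqrt((-17)^2 + 1^2) = 17.0294
theta = atan2(1, -17) = 176.6335 deg
z = 11

r = 17.0294, theta = 176.6335 deg, z = 11


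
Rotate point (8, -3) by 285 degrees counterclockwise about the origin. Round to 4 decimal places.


x' = 8*cos(285) - -3*sin(285) = -0.8272
y' = 8*sin(285) + -3*cos(285) = -8.5039

(-0.8272, -8.5039)


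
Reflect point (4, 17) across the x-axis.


Reflection across x-axis: (x, y) -> (x, -y)
(4, 17) -> (4, -17)

(4, -17)


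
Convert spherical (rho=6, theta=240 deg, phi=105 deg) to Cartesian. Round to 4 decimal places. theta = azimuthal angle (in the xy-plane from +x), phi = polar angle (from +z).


x = 6 * sin(105) * cos(240) = -2.8978
y = 6 * sin(105) * sin(240) = -5.0191
z = 6 * cos(105) = -1.5529

(-2.8978, -5.0191, -1.5529)


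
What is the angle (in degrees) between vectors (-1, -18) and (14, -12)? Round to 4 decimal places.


dot = -1*14 + -18*-12 = 202
|u| = 18.0278, |v| = 18.4391
cos(angle) = 0.6077
angle = 52.5785 degrees

52.5785 degrees


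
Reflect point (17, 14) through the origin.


Reflection through origin: (x, y) -> (-x, -y)
(17, 14) -> (-17, -14)

(-17, -14)
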